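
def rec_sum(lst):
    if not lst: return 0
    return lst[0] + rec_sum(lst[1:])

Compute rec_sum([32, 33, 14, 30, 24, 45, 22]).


rec_sum([32, 33, 14, 30, 24, 45, 22]) = 32 + rec_sum([33, 14, 30, 24, 45, 22])
rec_sum([33, 14, 30, 24, 45, 22]) = 33 + rec_sum([14, 30, 24, 45, 22])
rec_sum([14, 30, 24, 45, 22]) = 14 + rec_sum([30, 24, 45, 22])
rec_sum([30, 24, 45, 22]) = 30 + rec_sum([24, 45, 22])
rec_sum([24, 45, 22]) = 24 + rec_sum([45, 22])
rec_sum([45, 22]) = 45 + rec_sum([22])
rec_sum([22]) = 22 + rec_sum([])
rec_sum([]) = 0  (base case)
Total: 32 + 33 + 14 + 30 + 24 + 45 + 22 + 0 = 200

200


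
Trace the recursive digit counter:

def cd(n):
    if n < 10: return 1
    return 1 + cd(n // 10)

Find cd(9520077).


cd(9520077) = 1 + cd(952007)
cd(952007) = 1 + cd(95200)
cd(95200) = 1 + cd(9520)
cd(9520) = 1 + cd(952)
cd(952) = 1 + cd(95)
cd(95) = 1 + cd(9)
cd(9) = 1  (base case: 9 < 10)
Unwinding: 1 + 1 + 1 + 1 + 1 + 1 + 1 = 7

7


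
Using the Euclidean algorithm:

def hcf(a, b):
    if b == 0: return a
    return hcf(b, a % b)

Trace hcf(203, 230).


hcf(203, 230) = hcf(230, 203)
hcf(230, 203) = hcf(203, 27)
hcf(203, 27) = hcf(27, 14)
hcf(27, 14) = hcf(14, 13)
hcf(14, 13) = hcf(13, 1)
hcf(13, 1) = hcf(1, 0)
hcf(1, 0) = 1  (base case)

1


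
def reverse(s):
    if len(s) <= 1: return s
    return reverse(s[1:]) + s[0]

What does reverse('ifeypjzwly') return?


reverse('ifeypjzwly') = reverse('feypjzwly') + 'i'
reverse('feypjzwly') = reverse('eypjzwly') + 'f'
reverse('eypjzwly') = reverse('ypjzwly') + 'e'
reverse('ypjzwly') = reverse('pjzwly') + 'y'
reverse('pjzwly') = reverse('jzwly') + 'p'
reverse('jzwly') = reverse('zwly') + 'j'
reverse('zwly') = reverse('wly') + 'z'
reverse('wly') = reverse('ly') + 'w'
reverse('ly') = reverse('y') + 'l'
reverse('y') = 'y'  (base case)
Concatenating: 'y' + 'l' + 'w' + 'z' + 'j' + 'p' + 'y' + 'e' + 'f' + 'i' = 'ylwzjpyefi'

ylwzjpyefi


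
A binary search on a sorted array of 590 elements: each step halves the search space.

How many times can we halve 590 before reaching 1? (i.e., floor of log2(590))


590 / 2 = 295
295 / 2 = 147
147 / 2 = 73
73 / 2 = 36
36 / 2 = 18
18 / 2 = 9
9 / 2 = 4
4 / 2 = 2
2 / 2 = 1
Reached 1 after 9 halvings

9


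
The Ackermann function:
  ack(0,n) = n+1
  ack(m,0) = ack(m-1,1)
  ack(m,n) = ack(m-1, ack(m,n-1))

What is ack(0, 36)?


ack(0, 36) = 37
Result: ack(0, 36) = 37

37


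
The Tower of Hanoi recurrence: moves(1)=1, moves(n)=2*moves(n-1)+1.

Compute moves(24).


moves(24) = 2 * moves(23) + 1
moves(23) = 2 * moves(22) + 1
moves(22) = 2 * moves(21) + 1
moves(21) = 2 * moves(20) + 1
moves(20) = 2 * moves(19) + 1
moves(19) = 2 * moves(18) + 1
moves(18) = 2 * moves(17) + 1
moves(17) = 2 * moves(16) + 1
moves(16) = 2 * moves(15) + 1
moves(15) = 2 * moves(14) + 1
moves(14) = 2 * moves(13) + 1
moves(13) = 2 * moves(12) + 1
moves(12) = 2 * moves(11) + 1
moves(11) = 2 * moves(10) + 1
moves(10) = 2 * moves(9) + 1
moves(9) = 2 * moves(8) + 1
moves(8) = 2 * moves(7) + 1
moves(7) = 2 * moves(6) + 1
moves(6) = 2 * moves(5) + 1
moves(5) = 2 * moves(4) + 1
moves(4) = 2 * moves(3) + 1
moves(3) = 2 * moves(2) + 1
moves(2) = 2 * moves(1) + 1
moves(1) = 1  (base case)
moves(2) = 2 * 1 + 1 = 3
moves(3) = 2 * 3 + 1 = 7
moves(4) = 2 * 7 + 1 = 15
moves(5) = 2 * 15 + 1 = 31
moves(6) = 2 * 31 + 1 = 63
moves(7) = 2 * 63 + 1 = 127
moves(8) = 2 * 127 + 1 = 255
moves(9) = 2 * 255 + 1 = 511
moves(10) = 2 * 511 + 1 = 1023
moves(11) = 2 * 1023 + 1 = 2047
moves(12) = 2 * 2047 + 1 = 4095
moves(13) = 2 * 4095 + 1 = 8191
moves(14) = 2 * 8191 + 1 = 16383
moves(15) = 2 * 16383 + 1 = 32767
moves(16) = 2 * 32767 + 1 = 65535
moves(17) = 2 * 65535 + 1 = 131071
moves(18) = 2 * 131071 + 1 = 262143
moves(19) = 2 * 262143 + 1 = 524287
moves(20) = 2 * 524287 + 1 = 1048575
moves(21) = 2 * 1048575 + 1 = 2097151
moves(22) = 2 * 2097151 + 1 = 4194303
moves(23) = 2 * 4194303 + 1 = 8388607
moves(24) = 2 * 8388607 + 1 = 16777215

16777215


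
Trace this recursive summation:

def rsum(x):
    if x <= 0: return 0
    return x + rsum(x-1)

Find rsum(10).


rsum(10)
= 10 + 9 + 8 + 7 + 6 + 5 + 4 + 3 + 2 + 1 + rsum(0)
= 10 + 9 + 8 + 7 + 6 + 5 + 4 + 3 + 2 + 1 + 0
= 55

55


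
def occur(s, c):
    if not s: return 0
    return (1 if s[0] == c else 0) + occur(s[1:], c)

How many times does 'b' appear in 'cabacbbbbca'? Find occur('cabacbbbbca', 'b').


s[0]='c' != 'b' -> 0
s[0]='a' != 'b' -> 0
s[0]='b' == 'b' -> 1
s[0]='a' != 'b' -> 0
s[0]='c' != 'b' -> 0
s[0]='b' == 'b' -> 1
s[0]='b' == 'b' -> 1
s[0]='b' == 'b' -> 1
s[0]='b' == 'b' -> 1
s[0]='c' != 'b' -> 0
s[0]='a' != 'b' -> 0
Sum: 0 + 0 + 1 + 0 + 0 + 1 + 1 + 1 + 1 + 0 + 0 = 5

5


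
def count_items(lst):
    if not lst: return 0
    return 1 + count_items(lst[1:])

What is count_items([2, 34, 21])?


count_items([2, 34, 21]) = 1 + count_items([34, 21])
count_items([34, 21]) = 1 + count_items([21])
count_items([21]) = 1 + count_items([])
count_items([]) = 0  (base case)
Unwinding: 1 + 1 + 1 + 0 = 3

3


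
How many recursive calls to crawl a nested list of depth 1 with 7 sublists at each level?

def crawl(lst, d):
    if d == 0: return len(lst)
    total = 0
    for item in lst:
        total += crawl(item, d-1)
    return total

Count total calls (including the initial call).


At depth 0 (root): 1 call
At depth 1: each of 1 parents calls crawl on 7 children = 7 calls
Total: 1 + 7 = 8

8


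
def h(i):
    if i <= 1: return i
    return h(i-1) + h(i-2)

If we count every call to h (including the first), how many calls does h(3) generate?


Let C(n) = total calls for h(n)
C(0) = 1, C(1) = 1
C(2) = 1 + C(1) + C(0) = 1 + 1 + 1 = 3
C(3) = 1 + C(2) + C(1) = 1 + 3 + 1 = 5

5


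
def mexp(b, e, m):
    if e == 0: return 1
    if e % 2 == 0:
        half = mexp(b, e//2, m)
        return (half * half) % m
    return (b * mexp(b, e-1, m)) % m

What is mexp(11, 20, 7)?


mexp(11, 20, 7): e is even, compute mexp(11, 10, 7)
  mexp(11, 10, 7): e is even, compute mexp(11, 5, 7)
    mexp(11, 5, 7): e is odd, compute mexp(11, 4, 7)
      mexp(11, 4, 7): e is even, compute mexp(11, 2, 7)
        mexp(11, 2, 7): e is even, compute mexp(11, 1, 7)
          mexp(11, 1, 7): e is odd, compute mexp(11, 0, 7)
          mexp(11, 0, 7) = 1
          (11 * 1) % 7 = 4
        half=4, (4*4) % 7 = 2
      half=2, (2*2) % 7 = 4
    (11 * 4) % 7 = 2
  half=2, (2*2) % 7 = 4
half=4, (4*4) % 7 = 2

2


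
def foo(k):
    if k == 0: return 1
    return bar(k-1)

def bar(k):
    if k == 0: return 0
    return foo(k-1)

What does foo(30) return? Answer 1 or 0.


foo(30) = bar(29)
bar(29) = foo(28)
foo(28) = bar(27)
bar(27) = foo(26)
foo(26) = bar(25)
bar(25) = foo(24)
foo(24) = bar(23)
bar(23) = foo(22)
foo(22) = bar(21)
bar(21) = foo(20)
foo(20) = bar(19)
bar(19) = foo(18)
foo(18) = bar(17)
bar(17) = foo(16)
foo(16) = bar(15)
bar(15) = foo(14)
foo(14) = bar(13)
bar(13) = foo(12)
foo(12) = bar(11)
bar(11) = foo(10)
foo(10) = bar(9)
bar(9) = foo(8)
foo(8) = bar(7)
bar(7) = foo(6)
foo(6) = bar(5)
bar(5) = foo(4)
foo(4) = bar(3)
bar(3) = foo(2)
foo(2) = bar(1)
bar(1) = foo(0)
foo(0) = 1  (base case)
Result: 1

1


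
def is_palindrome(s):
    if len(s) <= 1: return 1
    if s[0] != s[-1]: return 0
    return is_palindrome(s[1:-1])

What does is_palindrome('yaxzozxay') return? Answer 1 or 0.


is_palindrome('yaxzozxay'): s[0]='y' == s[-1]='y' -> check is_palindrome('axzozxa')
is_palindrome('axzozxa'): s[0]='a' == s[-1]='a' -> check is_palindrome('xzozx')
is_palindrome('xzozx'): s[0]='x' == s[-1]='x' -> check is_palindrome('zoz')
is_palindrome('zoz'): s[0]='z' == s[-1]='z' -> check is_palindrome('o')
is_palindrome('o'): len <= 1 -> return 1  (base case)
Result: 1 (palindrome)

1


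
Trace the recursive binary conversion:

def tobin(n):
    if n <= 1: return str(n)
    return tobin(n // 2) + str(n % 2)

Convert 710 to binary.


tobin(710) = tobin(355) + '0'
tobin(355) = tobin(177) + '1'
tobin(177) = tobin(88) + '1'
tobin(88) = tobin(44) + '0'
tobin(44) = tobin(22) + '0'
tobin(22) = tobin(11) + '0'
tobin(11) = tobin(5) + '1'
tobin(5) = tobin(2) + '1'
tobin(2) = tobin(1) + '0'
tobin(1) = '1'  (base case)
Concatenating: '1' + '0' + '1' + '1' + '0' + '0' + '0' + '1' + '1' + '0' = '1011000110'

1011000110


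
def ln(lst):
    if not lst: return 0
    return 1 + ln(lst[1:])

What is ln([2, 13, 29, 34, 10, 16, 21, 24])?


ln([2, 13, 29, 34, 10, 16, 21, 24]) = 1 + ln([13, 29, 34, 10, 16, 21, 24])
ln([13, 29, 34, 10, 16, 21, 24]) = 1 + ln([29, 34, 10, 16, 21, 24])
ln([29, 34, 10, 16, 21, 24]) = 1 + ln([34, 10, 16, 21, 24])
ln([34, 10, 16, 21, 24]) = 1 + ln([10, 16, 21, 24])
ln([10, 16, 21, 24]) = 1 + ln([16, 21, 24])
ln([16, 21, 24]) = 1 + ln([21, 24])
ln([21, 24]) = 1 + ln([24])
ln([24]) = 1 + ln([])
ln([]) = 0  (base case)
Unwinding: 1 + 1 + 1 + 1 + 1 + 1 + 1 + 1 + 0 = 8

8


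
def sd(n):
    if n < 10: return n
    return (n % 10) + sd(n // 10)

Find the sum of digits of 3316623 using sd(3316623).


sd(3316623) = 3 + sd(331662)
sd(331662) = 2 + sd(33166)
sd(33166) = 6 + sd(3316)
sd(3316) = 6 + sd(331)
sd(331) = 1 + sd(33)
sd(33) = 3 + sd(3)
sd(3) = 3  (base case)
Total: 3 + 2 + 6 + 6 + 1 + 3 + 3 = 24

24


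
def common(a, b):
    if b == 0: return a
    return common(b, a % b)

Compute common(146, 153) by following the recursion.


common(146, 153) = common(153, 146)
common(153, 146) = common(146, 7)
common(146, 7) = common(7, 6)
common(7, 6) = common(6, 1)
common(6, 1) = common(1, 0)
common(1, 0) = 1  (base case)

1


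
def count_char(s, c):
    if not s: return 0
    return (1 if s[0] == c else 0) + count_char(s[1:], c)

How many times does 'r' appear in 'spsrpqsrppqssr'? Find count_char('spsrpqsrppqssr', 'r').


s[0]='s' != 'r' -> 0
s[0]='p' != 'r' -> 0
s[0]='s' != 'r' -> 0
s[0]='r' == 'r' -> 1
s[0]='p' != 'r' -> 0
s[0]='q' != 'r' -> 0
s[0]='s' != 'r' -> 0
s[0]='r' == 'r' -> 1
s[0]='p' != 'r' -> 0
s[0]='p' != 'r' -> 0
s[0]='q' != 'r' -> 0
s[0]='s' != 'r' -> 0
s[0]='s' != 'r' -> 0
s[0]='r' == 'r' -> 1
Sum: 0 + 0 + 0 + 1 + 0 + 0 + 0 + 1 + 0 + 0 + 0 + 0 + 0 + 1 = 3

3


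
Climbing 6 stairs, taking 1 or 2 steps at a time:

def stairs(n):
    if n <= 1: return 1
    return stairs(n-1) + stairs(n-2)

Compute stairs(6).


Building up from base cases:
stairs(0) = 1
stairs(1) = 1
stairs(2) = stairs(1) + stairs(0) = 1 + 1 = 2
stairs(3) = stairs(2) + stairs(1) = 2 + 1 = 3
stairs(4) = stairs(3) + stairs(2) = 3 + 2 = 5
stairs(5) = stairs(4) + stairs(3) = 5 + 3 = 8
stairs(6) = stairs(5) + stairs(4) = 8 + 5 = 13

13


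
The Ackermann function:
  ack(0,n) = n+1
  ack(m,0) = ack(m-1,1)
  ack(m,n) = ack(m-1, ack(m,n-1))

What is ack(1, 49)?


ack(1, 49) = ack(0, ack(1, 48))
  ack(1, 48) = ack(0, ack(1, 47))
    ack(1, 47) = ack(0, ack(1, 46))
      ack(1, 46) = ack(0, ack(1, 45))
        ack(1, 45) = ack(0, ack(1, 44))
          ack(1, 44) = ack(0, ack(1, 43))
          ack(1, 43) = ack(0, ack(1, 42))
          ack(1, 42) = ack(0, ack(1, 41))
          ack(1, 41) = ack(0, ack(1, 40))
          ack(1, 40) = ack(0, ack(1, 39))
          ack(1, 39) = ack(0, ack(1, 38))
          ack(1, 38) = ack(0, ack(1, 37))
          ack(1, 37) = ack(0, ack(1, 36))
          ack(1, 36) = ack(0, ack(1, 35))
          ack(1, 35) = ack(0, ack(1, 34))
          ack(1, 34) = ack(0, ack(1, 33))
          ack(1, 33) = ack(0, ack(1, 32))
          ack(1, 32) = ack(0, ack(1, 31))
          ack(1, 31) = ack(0, ack(1, 30))
          ack(1, 30) = ack(0, ack(1, 29))
          ack(1, 29) = ack(0, ack(1, 28))
          ack(1, 28) = ack(0, ack(1, 27))
          ack(1, 27) = ack(0, ack(1, 26))
          ack(1, 26) = ack(0, ack(1, 25))
          ack(1, 25) = ack(0, ack(1, 24))
... (trace truncated)
Result: ack(1, 49) = 51

51


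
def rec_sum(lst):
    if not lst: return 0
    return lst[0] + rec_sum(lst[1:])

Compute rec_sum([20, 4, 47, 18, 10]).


rec_sum([20, 4, 47, 18, 10]) = 20 + rec_sum([4, 47, 18, 10])
rec_sum([4, 47, 18, 10]) = 4 + rec_sum([47, 18, 10])
rec_sum([47, 18, 10]) = 47 + rec_sum([18, 10])
rec_sum([18, 10]) = 18 + rec_sum([10])
rec_sum([10]) = 10 + rec_sum([])
rec_sum([]) = 0  (base case)
Total: 20 + 4 + 47 + 18 + 10 + 0 = 99

99


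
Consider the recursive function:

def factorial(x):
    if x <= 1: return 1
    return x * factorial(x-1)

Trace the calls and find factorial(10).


factorial(10)
= 10 * factorial(9)
= 10 * 9 * factorial(8)
= 10 * 9 * 8 * factorial(7)
= 10 * 9 * 8 * 7 * factorial(6)
= 10 * 9 * 8 * 7 * 6 * factorial(5)
= 10 * 9 * 8 * 7 * 6 * 5 * factorial(4)
= 10 * 9 * 8 * 7 * 6 * 5 * 4 * factorial(3)
= 10 * 9 * 8 * 7 * 6 * 5 * 4 * 3 * factorial(2)
= 10 * 9 * 8 * 7 * 6 * 5 * 4 * 3 * 2 * factorial(1)
= 10 * 9 * 8 * 7 * 6 * 5 * 4 * 3 * 2 * 1
= 3628800

3628800


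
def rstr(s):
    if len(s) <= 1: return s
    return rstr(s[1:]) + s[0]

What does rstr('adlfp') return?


rstr('adlfp') = rstr('dlfp') + 'a'
rstr('dlfp') = rstr('lfp') + 'd'
rstr('lfp') = rstr('fp') + 'l'
rstr('fp') = rstr('p') + 'f'
rstr('p') = 'p'  (base case)
Concatenating: 'p' + 'f' + 'l' + 'd' + 'a' = 'pflda'

pflda


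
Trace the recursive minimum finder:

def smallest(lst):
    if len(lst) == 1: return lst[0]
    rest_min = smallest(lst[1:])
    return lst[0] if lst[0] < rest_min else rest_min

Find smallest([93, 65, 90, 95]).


smallest([93, 65, 90, 95]): compare 93 with smallest([65, 90, 95])
smallest([65, 90, 95]): compare 65 with smallest([90, 95])
smallest([90, 95]): compare 90 with smallest([95])
smallest([95]) = 95  (base case)
Compare 90 with 95 -> 90
Compare 65 with 90 -> 65
Compare 93 with 65 -> 65

65


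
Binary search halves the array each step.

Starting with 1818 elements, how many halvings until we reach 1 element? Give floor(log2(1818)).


1818 / 2 = 909
909 / 2 = 454
454 / 2 = 227
227 / 2 = 113
113 / 2 = 56
56 / 2 = 28
28 / 2 = 14
14 / 2 = 7
7 / 2 = 3
3 / 2 = 1
Reached 1 after 10 halvings

10


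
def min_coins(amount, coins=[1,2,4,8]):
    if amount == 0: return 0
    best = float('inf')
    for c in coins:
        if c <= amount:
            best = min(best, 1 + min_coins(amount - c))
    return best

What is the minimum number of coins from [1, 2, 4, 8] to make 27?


Building up with DP:
min_coins(0) = 0
min_coins(1) = min(1+min_coins(0)=1+0=1) = 1
min_coins(2) = min(1+min_coins(1)=1+1=2, 1+min_coins(0)=1+0=1) = 1
min_coins(3) = min(1+min_coins(2)=1+1=2, 1+min_coins(1)=1+1=2) = 2
min_coins(4) = min(1+min_coins(3)=1+2=3, 1+min_coins(2)=1+1=2, 1+min_coins(0)=1+0=1) = 1
min_coins(5) = min(1+min_coins(4)=1+1=2, 1+min_coins(3)=1+2=3, 1+min_coins(1)=1+1=2) = 2
min_coins(6) = min(1+min_coins(5)=1+2=3, 1+min_coins(4)=1+1=2, 1+min_coins(2)=1+1=2) = 2
min_coins(7) = min(1+min_coins(6)=1+2=3, 1+min_coins(5)=1+2=3, 1+min_coins(3)=1+2=3) = 3
min_coins(8) = min(1+min_coins(7)=1+3=4, 1+min_coins(6)=1+2=3, 1+min_coins(4)=1+1=2, 1+min_coins(0)=1+0=1) = 1
min_coins(9) = min(1+min_coins(8)=1+1=2, 1+min_coins(7)=1+3=4, 1+min_coins(5)=1+2=3, 1+min_coins(1)=1+1=2) = 2
min_coins(10) = min(1+min_coins(9)=1+2=3, 1+min_coins(8)=1+1=2, 1+min_coins(6)=1+2=3, 1+min_coins(2)=1+1=2) = 2
min_coins(11) = min(1+min_coins(10)=1+2=3, 1+min_coins(9)=1+2=3, 1+min_coins(7)=1+3=4, 1+min_coins(3)=1+2=3) = 3
min_coins(12) = min(1+min_coins(11)=1+3=4, 1+min_coins(10)=1+2=3, 1+min_coins(8)=1+1=2, 1+min_coins(4)=1+1=2) = 2
min_coins(13) = min(1+min_coins(12)=1+2=3, 1+min_coins(11)=1+3=4, 1+min_coins(9)=1+2=3, 1+min_coins(5)=1+2=3) = 3
min_coins(14) = min(1+min_coins(13)=1+3=4, 1+min_coins(12)=1+2=3, 1+min_coins(10)=1+2=3, 1+min_coins(6)=1+2=3) = 3
min_coins(15) = min(1+min_coins(14)=1+3=4, 1+min_coins(13)=1+3=4, 1+min_coins(11)=1+3=4, 1+min_coins(7)=1+3=4) = 4
min_coins(16) = min(1+min_coins(15)=1+4=5, 1+min_coins(14)=1+3=4, 1+min_coins(12)=1+2=3, 1+min_coins(8)=1+1=2) = 2
min_coins(17) = min(1+min_coins(16)=1+2=3, 1+min_coins(15)=1+4=5, 1+min_coins(13)=1+3=4, 1+min_coins(9)=1+2=3) = 3
min_coins(18) = min(1+min_coins(17)=1+3=4, 1+min_coins(16)=1+2=3, 1+min_coins(14)=1+3=4, 1+min_coins(10)=1+2=3) = 3
min_coins(19) = min(1+min_coins(18)=1+3=4, 1+min_coins(17)=1+3=4, 1+min_coins(15)=1+4=5, 1+min_coins(11)=1+3=4) = 4
min_coins(20) = min(1+min_coins(19)=1+4=5, 1+min_coins(18)=1+3=4, 1+min_coins(16)=1+2=3, 1+min_coins(12)=1+2=3) = 3
min_coins(21) = min(1+min_coins(20)=1+3=4, 1+min_coins(19)=1+4=5, 1+min_coins(17)=1+3=4, 1+min_coins(13)=1+3=4) = 4
min_coins(22) = min(1+min_coins(21)=1+4=5, 1+min_coins(20)=1+3=4, 1+min_coins(18)=1+3=4, 1+min_coins(14)=1+3=4) = 4
min_coins(23) = min(1+min_coins(22)=1+4=5, 1+min_coins(21)=1+4=5, 1+min_coins(19)=1+4=5, 1+min_coins(15)=1+4=5) = 5
min_coins(24) = min(1+min_coins(23)=1+5=6, 1+min_coins(22)=1+4=5, 1+min_coins(20)=1+3=4, 1+min_coins(16)=1+2=3) = 3
min_coins(25) = min(1+min_coins(24)=1+3=4, 1+min_coins(23)=1+5=6, 1+min_coins(21)=1+4=5, 1+min_coins(17)=1+3=4) = 4
min_coins(26) = min(1+min_coins(25)=1+4=5, 1+min_coins(24)=1+3=4, 1+min_coins(22)=1+4=5, 1+min_coins(18)=1+3=4) = 4
min_coins(27) = min(1+min_coins(26)=1+4=5, 1+min_coins(25)=1+4=5, 1+min_coins(23)=1+5=6, 1+min_coins(19)=1+4=5) = 5

5


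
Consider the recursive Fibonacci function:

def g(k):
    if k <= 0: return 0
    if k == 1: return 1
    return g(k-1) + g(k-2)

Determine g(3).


Computing g(3) bottom-up:
g(0) = 0
g(1) = 1
g(2) = g(1) + g(0) = 1 + 0 = 1
g(3) = g(2) + g(1) = 1 + 1 = 2

2


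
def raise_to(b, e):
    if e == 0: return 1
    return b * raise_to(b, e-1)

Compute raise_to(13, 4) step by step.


raise_to(13, 4)
= 13 * raise_to(13, 3)
= 13 * 13 * raise_to(13, 2)
= 13 * 13 * 13 * raise_to(13, 1)
= 13 * 13 * 13 * 13 * raise_to(13, 0)
= 13 * 13 * 13 * 13 * 1
= 28561

28561


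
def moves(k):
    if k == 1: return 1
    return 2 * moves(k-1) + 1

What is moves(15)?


moves(15) = 2 * moves(14) + 1
moves(14) = 2 * moves(13) + 1
moves(13) = 2 * moves(12) + 1
moves(12) = 2 * moves(11) + 1
moves(11) = 2 * moves(10) + 1
moves(10) = 2 * moves(9) + 1
moves(9) = 2 * moves(8) + 1
moves(8) = 2 * moves(7) + 1
moves(7) = 2 * moves(6) + 1
moves(6) = 2 * moves(5) + 1
moves(5) = 2 * moves(4) + 1
moves(4) = 2 * moves(3) + 1
moves(3) = 2 * moves(2) + 1
moves(2) = 2 * moves(1) + 1
moves(1) = 1  (base case)
moves(2) = 2 * 1 + 1 = 3
moves(3) = 2 * 3 + 1 = 7
moves(4) = 2 * 7 + 1 = 15
moves(5) = 2 * 15 + 1 = 31
moves(6) = 2 * 31 + 1 = 63
moves(7) = 2 * 63 + 1 = 127
moves(8) = 2 * 127 + 1 = 255
moves(9) = 2 * 255 + 1 = 511
moves(10) = 2 * 511 + 1 = 1023
moves(11) = 2 * 1023 + 1 = 2047
moves(12) = 2 * 2047 + 1 = 4095
moves(13) = 2 * 4095 + 1 = 8191
moves(14) = 2 * 8191 + 1 = 16383
moves(15) = 2 * 16383 + 1 = 32767

32767


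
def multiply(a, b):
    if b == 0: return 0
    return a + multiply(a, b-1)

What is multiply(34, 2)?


multiply(34, 2) = 34 + multiply(34, 1)
multiply(34, 1) = 34 + multiply(34, 0)
multiply(34, 0) = 0  (base case)
Total: 34 + 34 + 0 = 68

68


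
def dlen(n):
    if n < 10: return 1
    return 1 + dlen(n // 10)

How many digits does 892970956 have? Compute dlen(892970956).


dlen(892970956) = 1 + dlen(89297095)
dlen(89297095) = 1 + dlen(8929709)
dlen(8929709) = 1 + dlen(892970)
dlen(892970) = 1 + dlen(89297)
dlen(89297) = 1 + dlen(8929)
dlen(8929) = 1 + dlen(892)
dlen(892) = 1 + dlen(89)
dlen(89) = 1 + dlen(8)
dlen(8) = 1  (base case: 8 < 10)
Unwinding: 1 + 1 + 1 + 1 + 1 + 1 + 1 + 1 + 1 = 9

9


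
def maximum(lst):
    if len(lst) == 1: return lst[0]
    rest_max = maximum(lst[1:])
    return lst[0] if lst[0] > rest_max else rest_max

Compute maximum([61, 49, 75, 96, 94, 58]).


maximum([61, 49, 75, 96, 94, 58]): compare 61 with maximum([49, 75, 96, 94, 58])
maximum([49, 75, 96, 94, 58]): compare 49 with maximum([75, 96, 94, 58])
maximum([75, 96, 94, 58]): compare 75 with maximum([96, 94, 58])
maximum([96, 94, 58]): compare 96 with maximum([94, 58])
maximum([94, 58]): compare 94 with maximum([58])
maximum([58]) = 58  (base case)
Compare 94 with 58 -> 94
Compare 96 with 94 -> 96
Compare 75 with 96 -> 96
Compare 49 with 96 -> 96
Compare 61 with 96 -> 96

96


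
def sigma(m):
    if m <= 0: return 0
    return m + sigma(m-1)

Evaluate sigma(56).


sigma(56)
= 56 + 55 + 54 + 53 + 52 + 51 + 50 + 49 + 48 + 47 + 46 + 45 + 44 + 43 + 42 + 41 + 40 + 39 + 38 + 37 + 36 + 35 + 34 + 33 + 32 + 31 + 30 + 29 + 28 + 27 + 26 + 25 + 24 + 23 + 22 + 21 + 20 + 19 + 18 + 17 + 16 + 15 + 14 + 13 + 12 + 11 + 10 + 9 + 8 + 7 + 6 + 5 + 4 + 3 + 2 + 1 + sigma(0)
= 56 + 55 + 54 + 53 + 52 + 51 + 50 + 49 + 48 + 47 + 46 + 45 + 44 + 43 + 42 + 41 + 40 + 39 + 38 + 37 + 36 + 35 + 34 + 33 + 32 + 31 + 30 + 29 + 28 + 27 + 26 + 25 + 24 + 23 + 22 + 21 + 20 + 19 + 18 + 17 + 16 + 15 + 14 + 13 + 12 + 11 + 10 + 9 + 8 + 7 + 6 + 5 + 4 + 3 + 2 + 1 + 0
= 1596

1596


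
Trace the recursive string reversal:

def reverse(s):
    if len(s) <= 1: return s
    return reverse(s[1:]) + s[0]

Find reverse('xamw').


reverse('xamw') = reverse('amw') + 'x'
reverse('amw') = reverse('mw') + 'a'
reverse('mw') = reverse('w') + 'm'
reverse('w') = 'w'  (base case)
Concatenating: 'w' + 'm' + 'a' + 'x' = 'wmax'

wmax


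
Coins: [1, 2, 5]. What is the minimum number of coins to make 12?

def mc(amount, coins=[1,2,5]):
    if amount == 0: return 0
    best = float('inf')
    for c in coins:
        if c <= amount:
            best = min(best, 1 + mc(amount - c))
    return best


Building up with DP:
mc(0) = 0
mc(1) = min(1+mc(0)=1+0=1) = 1
mc(2) = min(1+mc(1)=1+1=2, 1+mc(0)=1+0=1) = 1
mc(3) = min(1+mc(2)=1+1=2, 1+mc(1)=1+1=2) = 2
mc(4) = min(1+mc(3)=1+2=3, 1+mc(2)=1+1=2) = 2
mc(5) = min(1+mc(4)=1+2=3, 1+mc(3)=1+2=3, 1+mc(0)=1+0=1) = 1
mc(6) = min(1+mc(5)=1+1=2, 1+mc(4)=1+2=3, 1+mc(1)=1+1=2) = 2
mc(7) = min(1+mc(6)=1+2=3, 1+mc(5)=1+1=2, 1+mc(2)=1+1=2) = 2
mc(8) = min(1+mc(7)=1+2=3, 1+mc(6)=1+2=3, 1+mc(3)=1+2=3) = 3
mc(9) = min(1+mc(8)=1+3=4, 1+mc(7)=1+2=3, 1+mc(4)=1+2=3) = 3
mc(10) = min(1+mc(9)=1+3=4, 1+mc(8)=1+3=4, 1+mc(5)=1+1=2) = 2
mc(11) = min(1+mc(10)=1+2=3, 1+mc(9)=1+3=4, 1+mc(6)=1+2=3) = 3
mc(12) = min(1+mc(11)=1+3=4, 1+mc(10)=1+2=3, 1+mc(7)=1+2=3) = 3

3


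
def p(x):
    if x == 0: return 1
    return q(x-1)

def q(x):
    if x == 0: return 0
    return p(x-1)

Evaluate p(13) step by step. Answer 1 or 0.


p(13) = q(12)
q(12) = p(11)
p(11) = q(10)
q(10) = p(9)
p(9) = q(8)
q(8) = p(7)
p(7) = q(6)
q(6) = p(5)
p(5) = q(4)
q(4) = p(3)
p(3) = q(2)
q(2) = p(1)
p(1) = q(0)
q(0) = 0  (base case)
Result: 0

0


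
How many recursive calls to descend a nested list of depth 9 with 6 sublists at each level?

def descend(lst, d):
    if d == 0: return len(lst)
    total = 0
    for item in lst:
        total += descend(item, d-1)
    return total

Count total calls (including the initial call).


At depth 0 (root): 1 call
At depth 1: each of 1 parents calls descend on 6 children = 6 calls
At depth 2: each of 6 parents calls descend on 6 children = 36 calls
At depth 3: each of 36 parents calls descend on 6 children = 216 calls
At depth 4: each of 216 parents calls descend on 6 children = 1296 calls
At depth 5: each of 1296 parents calls descend on 6 children = 7776 calls
At depth 6: each of 7776 parents calls descend on 6 children = 46656 calls
At depth 7: each of 46656 parents calls descend on 6 children = 279936 calls
At depth 8: each of 279936 parents calls descend on 6 children = 1679616 calls
At depth 9: each of 1679616 parents calls descend on 6 children = 10077696 calls
Total: 1 + 6 + 36 + 216 + 1296 + 7776 + 46656 + 279936 + 1679616 + 10077696 = 12093235

12093235


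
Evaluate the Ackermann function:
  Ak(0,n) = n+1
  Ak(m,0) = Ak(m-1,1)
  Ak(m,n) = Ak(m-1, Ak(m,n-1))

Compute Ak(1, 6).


Ak(1, 6) = Ak(0, Ak(1, 5))
  Ak(1, 5) = Ak(0, Ak(1, 4))
    Ak(1, 4) = Ak(0, Ak(1, 3))
      Ak(1, 3) = Ak(0, Ak(1, 2))
        Ak(1, 2) = Ak(0, Ak(1, 1))
          Ak(1, 1) = Ak(0, Ak(1, 0))
          Ak(1, 0) = Ak(0, 1)
          Ak(0, 1) = 2
            = Ak(0, 2)
          Ak(0, 2) = 3
          = Ak(0, 3)
          Ak(0, 3) = 4
        = Ak(0, 4)
        Ak(0, 4) = 5
      = Ak(0, 5)
      Ak(0, 5) = 6
    = Ak(0, 6)
    Ak(0, 6) = 7
  = Ak(0, 7)
  Ak(0, 7) = 8
Result: Ak(1, 6) = 8

8


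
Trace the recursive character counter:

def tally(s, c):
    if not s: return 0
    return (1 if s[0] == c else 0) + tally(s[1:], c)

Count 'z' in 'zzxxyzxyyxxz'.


s[0]='z' == 'z' -> 1
s[0]='z' == 'z' -> 1
s[0]='x' != 'z' -> 0
s[0]='x' != 'z' -> 0
s[0]='y' != 'z' -> 0
s[0]='z' == 'z' -> 1
s[0]='x' != 'z' -> 0
s[0]='y' != 'z' -> 0
s[0]='y' != 'z' -> 0
s[0]='x' != 'z' -> 0
s[0]='x' != 'z' -> 0
s[0]='z' == 'z' -> 1
Sum: 1 + 1 + 0 + 0 + 0 + 1 + 0 + 0 + 0 + 0 + 0 + 1 = 4

4


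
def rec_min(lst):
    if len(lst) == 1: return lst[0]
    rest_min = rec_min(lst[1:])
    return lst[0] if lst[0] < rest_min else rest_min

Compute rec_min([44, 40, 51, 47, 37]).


rec_min([44, 40, 51, 47, 37]): compare 44 with rec_min([40, 51, 47, 37])
rec_min([40, 51, 47, 37]): compare 40 with rec_min([51, 47, 37])
rec_min([51, 47, 37]): compare 51 with rec_min([47, 37])
rec_min([47, 37]): compare 47 with rec_min([37])
rec_min([37]) = 37  (base case)
Compare 47 with 37 -> 37
Compare 51 with 37 -> 37
Compare 40 with 37 -> 37
Compare 44 with 37 -> 37

37


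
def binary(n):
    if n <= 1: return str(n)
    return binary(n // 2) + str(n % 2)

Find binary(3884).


binary(3884) = binary(1942) + '0'
binary(1942) = binary(971) + '0'
binary(971) = binary(485) + '1'
binary(485) = binary(242) + '1'
binary(242) = binary(121) + '0'
binary(121) = binary(60) + '1'
binary(60) = binary(30) + '0'
binary(30) = binary(15) + '0'
binary(15) = binary(7) + '1'
binary(7) = binary(3) + '1'
binary(3) = binary(1) + '1'
binary(1) = '1'  (base case)
Concatenating: '1' + '1' + '1' + '1' + '0' + '0' + '1' + '0' + '1' + '1' + '0' + '0' = '111100101100'

111100101100


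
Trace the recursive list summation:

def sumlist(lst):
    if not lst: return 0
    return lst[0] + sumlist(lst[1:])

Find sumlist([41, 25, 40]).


sumlist([41, 25, 40]) = 41 + sumlist([25, 40])
sumlist([25, 40]) = 25 + sumlist([40])
sumlist([40]) = 40 + sumlist([])
sumlist([]) = 0  (base case)
Total: 41 + 25 + 40 + 0 = 106

106


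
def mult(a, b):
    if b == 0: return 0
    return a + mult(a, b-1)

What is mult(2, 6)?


mult(2, 6) = 2 + mult(2, 5)
mult(2, 5) = 2 + mult(2, 4)
mult(2, 4) = 2 + mult(2, 3)
mult(2, 3) = 2 + mult(2, 2)
mult(2, 2) = 2 + mult(2, 1)
mult(2, 1) = 2 + mult(2, 0)
mult(2, 0) = 0  (base case)
Total: 2 + 2 + 2 + 2 + 2 + 2 + 0 = 12

12


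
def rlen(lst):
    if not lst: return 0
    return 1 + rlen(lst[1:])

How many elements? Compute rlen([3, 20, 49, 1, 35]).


rlen([3, 20, 49, 1, 35]) = 1 + rlen([20, 49, 1, 35])
rlen([20, 49, 1, 35]) = 1 + rlen([49, 1, 35])
rlen([49, 1, 35]) = 1 + rlen([1, 35])
rlen([1, 35]) = 1 + rlen([35])
rlen([35]) = 1 + rlen([])
rlen([]) = 0  (base case)
Unwinding: 1 + 1 + 1 + 1 + 1 + 0 = 5

5


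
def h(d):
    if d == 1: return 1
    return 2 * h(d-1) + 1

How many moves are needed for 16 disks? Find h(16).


h(16) = 2 * h(15) + 1
h(15) = 2 * h(14) + 1
h(14) = 2 * h(13) + 1
h(13) = 2 * h(12) + 1
h(12) = 2 * h(11) + 1
h(11) = 2 * h(10) + 1
h(10) = 2 * h(9) + 1
h(9) = 2 * h(8) + 1
h(8) = 2 * h(7) + 1
h(7) = 2 * h(6) + 1
h(6) = 2 * h(5) + 1
h(5) = 2 * h(4) + 1
h(4) = 2 * h(3) + 1
h(3) = 2 * h(2) + 1
h(2) = 2 * h(1) + 1
h(1) = 1  (base case)
h(2) = 2 * 1 + 1 = 3
h(3) = 2 * 3 + 1 = 7
h(4) = 2 * 7 + 1 = 15
h(5) = 2 * 15 + 1 = 31
h(6) = 2 * 31 + 1 = 63
h(7) = 2 * 63 + 1 = 127
h(8) = 2 * 127 + 1 = 255
h(9) = 2 * 255 + 1 = 511
h(10) = 2 * 511 + 1 = 1023
h(11) = 2 * 1023 + 1 = 2047
h(12) = 2 * 2047 + 1 = 4095
h(13) = 2 * 4095 + 1 = 8191
h(14) = 2 * 8191 + 1 = 16383
h(15) = 2 * 16383 + 1 = 32767
h(16) = 2 * 32767 + 1 = 65535

65535


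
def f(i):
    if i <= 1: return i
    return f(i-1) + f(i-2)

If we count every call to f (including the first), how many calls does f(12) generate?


Let C(n) = total calls for f(n)
C(0) = 1, C(1) = 1
C(2) = 1 + C(1) + C(0) = 1 + 1 + 1 = 3
C(3) = 1 + C(2) + C(1) = 1 + 3 + 1 = 5
C(4) = 1 + C(3) + C(2) = 1 + 5 + 3 = 9
C(5) = 1 + C(4) + C(3) = 1 + 9 + 5 = 15
C(6) = 1 + C(5) + C(4) = 1 + 15 + 9 = 25
C(7) = 1 + C(6) + C(5) = 1 + 25 + 15 = 41
C(8) = 1 + C(7) + C(6) = 1 + 41 + 25 = 67
C(9) = 1 + C(8) + C(7) = 1 + 67 + 41 = 109
C(10) = 1 + C(9) + C(8) = 1 + 109 + 67 = 177
C(11) = 1 + C(10) + C(9) = 1 + 177 + 109 = 287
C(12) = 1 + C(11) + C(10) = 1 + 287 + 177 = 465

465


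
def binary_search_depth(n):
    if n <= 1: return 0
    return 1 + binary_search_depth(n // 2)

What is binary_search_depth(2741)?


2741 / 2 = 1370
1370 / 2 = 685
685 / 2 = 342
342 / 2 = 171
171 / 2 = 85
85 / 2 = 42
42 / 2 = 21
21 / 2 = 10
10 / 2 = 5
5 / 2 = 2
2 / 2 = 1
Reached 1 after 11 halvings

11


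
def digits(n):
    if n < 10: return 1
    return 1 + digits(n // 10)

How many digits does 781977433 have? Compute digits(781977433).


digits(781977433) = 1 + digits(78197743)
digits(78197743) = 1 + digits(7819774)
digits(7819774) = 1 + digits(781977)
digits(781977) = 1 + digits(78197)
digits(78197) = 1 + digits(7819)
digits(7819) = 1 + digits(781)
digits(781) = 1 + digits(78)
digits(78) = 1 + digits(7)
digits(7) = 1  (base case: 7 < 10)
Unwinding: 1 + 1 + 1 + 1 + 1 + 1 + 1 + 1 + 1 = 9

9


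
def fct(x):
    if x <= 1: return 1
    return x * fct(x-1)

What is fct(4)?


fct(4)
= 4 * fct(3)
= 4 * 3 * fct(2)
= 4 * 3 * 2 * fct(1)
= 4 * 3 * 2 * 1
= 24

24


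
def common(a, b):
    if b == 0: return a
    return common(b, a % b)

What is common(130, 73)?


common(130, 73) = common(73, 57)
common(73, 57) = common(57, 16)
common(57, 16) = common(16, 9)
common(16, 9) = common(9, 7)
common(9, 7) = common(7, 2)
common(7, 2) = common(2, 1)
common(2, 1) = common(1, 0)
common(1, 0) = 1  (base case)

1


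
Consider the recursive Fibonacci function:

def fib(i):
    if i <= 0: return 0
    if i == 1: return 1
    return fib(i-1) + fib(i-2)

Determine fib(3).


Computing fib(3) bottom-up:
fib(0) = 0
fib(1) = 1
fib(2) = fib(1) + fib(0) = 1 + 0 = 1
fib(3) = fib(2) + fib(1) = 1 + 1 = 2

2


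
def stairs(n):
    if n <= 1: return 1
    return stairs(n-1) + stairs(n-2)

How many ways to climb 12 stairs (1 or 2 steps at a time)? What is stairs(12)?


Building up from base cases:
stairs(0) = 1
stairs(1) = 1
stairs(2) = stairs(1) + stairs(0) = 1 + 1 = 2
stairs(3) = stairs(2) + stairs(1) = 2 + 1 = 3
stairs(4) = stairs(3) + stairs(2) = 3 + 2 = 5
stairs(5) = stairs(4) + stairs(3) = 5 + 3 = 8
stairs(6) = stairs(5) + stairs(4) = 8 + 5 = 13
stairs(7) = stairs(6) + stairs(5) = 13 + 8 = 21
stairs(8) = stairs(7) + stairs(6) = 21 + 13 = 34
stairs(9) = stairs(8) + stairs(7) = 34 + 21 = 55
stairs(10) = stairs(9) + stairs(8) = 55 + 34 = 89
stairs(11) = stairs(10) + stairs(9) = 89 + 55 = 144
stairs(12) = stairs(11) + stairs(10) = 144 + 89 = 233

233


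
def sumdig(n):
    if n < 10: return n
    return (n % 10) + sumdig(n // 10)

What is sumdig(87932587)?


sumdig(87932587) = 7 + sumdig(8793258)
sumdig(8793258) = 8 + sumdig(879325)
sumdig(879325) = 5 + sumdig(87932)
sumdig(87932) = 2 + sumdig(8793)
sumdig(8793) = 3 + sumdig(879)
sumdig(879) = 9 + sumdig(87)
sumdig(87) = 7 + sumdig(8)
sumdig(8) = 8  (base case)
Total: 7 + 8 + 5 + 2 + 3 + 9 + 7 + 8 = 49

49


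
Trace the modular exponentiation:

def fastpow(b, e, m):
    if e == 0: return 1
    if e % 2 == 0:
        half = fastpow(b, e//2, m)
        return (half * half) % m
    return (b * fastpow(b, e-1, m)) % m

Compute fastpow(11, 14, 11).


fastpow(11, 14, 11): e is even, compute fastpow(11, 7, 11)
  fastpow(11, 7, 11): e is odd, compute fastpow(11, 6, 11)
    fastpow(11, 6, 11): e is even, compute fastpow(11, 3, 11)
      fastpow(11, 3, 11): e is odd, compute fastpow(11, 2, 11)
        fastpow(11, 2, 11): e is even, compute fastpow(11, 1, 11)
          fastpow(11, 1, 11): e is odd, compute fastpow(11, 0, 11)
          fastpow(11, 0, 11) = 1
          (11 * 1) % 11 = 0
        half=0, (0*0) % 11 = 0
      (11 * 0) % 11 = 0
    half=0, (0*0) % 11 = 0
  (11 * 0) % 11 = 0
half=0, (0*0) % 11 = 0

0


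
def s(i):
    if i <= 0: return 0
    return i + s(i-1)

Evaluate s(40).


s(40)
= 40 + 39 + 38 + 37 + 36 + 35 + 34 + 33 + 32 + 31 + 30 + 29 + 28 + 27 + 26 + 25 + 24 + 23 + 22 + 21 + 20 + 19 + 18 + 17 + 16 + 15 + 14 + 13 + 12 + 11 + 10 + 9 + 8 + 7 + 6 + 5 + 4 + 3 + 2 + 1 + s(0)
= 40 + 39 + 38 + 37 + 36 + 35 + 34 + 33 + 32 + 31 + 30 + 29 + 28 + 27 + 26 + 25 + 24 + 23 + 22 + 21 + 20 + 19 + 18 + 17 + 16 + 15 + 14 + 13 + 12 + 11 + 10 + 9 + 8 + 7 + 6 + 5 + 4 + 3 + 2 + 1 + 0
= 820

820


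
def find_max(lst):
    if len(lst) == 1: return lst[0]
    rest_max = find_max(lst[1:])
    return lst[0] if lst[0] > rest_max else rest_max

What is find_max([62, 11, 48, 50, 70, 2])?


find_max([62, 11, 48, 50, 70, 2]): compare 62 with find_max([11, 48, 50, 70, 2])
find_max([11, 48, 50, 70, 2]): compare 11 with find_max([48, 50, 70, 2])
find_max([48, 50, 70, 2]): compare 48 with find_max([50, 70, 2])
find_max([50, 70, 2]): compare 50 with find_max([70, 2])
find_max([70, 2]): compare 70 with find_max([2])
find_max([2]) = 2  (base case)
Compare 70 with 2 -> 70
Compare 50 with 70 -> 70
Compare 48 with 70 -> 70
Compare 11 with 70 -> 70
Compare 62 with 70 -> 70

70


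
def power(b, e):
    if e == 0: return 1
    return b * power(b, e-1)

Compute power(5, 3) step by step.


power(5, 3)
= 5 * power(5, 2)
= 5 * 5 * power(5, 1)
= 5 * 5 * 5 * power(5, 0)
= 5 * 5 * 5 * 1
= 125

125


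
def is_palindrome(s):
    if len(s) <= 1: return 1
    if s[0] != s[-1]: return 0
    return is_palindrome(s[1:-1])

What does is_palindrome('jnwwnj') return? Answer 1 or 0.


is_palindrome('jnwwnj'): s[0]='j' == s[-1]='j' -> check is_palindrome('nwwn')
is_palindrome('nwwn'): s[0]='n' == s[-1]='n' -> check is_palindrome('ww')
is_palindrome('ww'): s[0]='w' == s[-1]='w' -> check is_palindrome('')
is_palindrome(''): len <= 1 -> return 1  (base case)
Result: 1 (palindrome)

1


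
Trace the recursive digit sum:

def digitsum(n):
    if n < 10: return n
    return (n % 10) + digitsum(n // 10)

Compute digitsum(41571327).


digitsum(41571327) = 7 + digitsum(4157132)
digitsum(4157132) = 2 + digitsum(415713)
digitsum(415713) = 3 + digitsum(41571)
digitsum(41571) = 1 + digitsum(4157)
digitsum(4157) = 7 + digitsum(415)
digitsum(415) = 5 + digitsum(41)
digitsum(41) = 1 + digitsum(4)
digitsum(4) = 4  (base case)
Total: 7 + 2 + 3 + 1 + 7 + 5 + 1 + 4 = 30

30


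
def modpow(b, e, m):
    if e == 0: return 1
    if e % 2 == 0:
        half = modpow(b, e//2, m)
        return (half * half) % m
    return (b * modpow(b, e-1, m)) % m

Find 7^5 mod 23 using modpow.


modpow(7, 5, 23): e is odd, compute modpow(7, 4, 23)
  modpow(7, 4, 23): e is even, compute modpow(7, 2, 23)
    modpow(7, 2, 23): e is even, compute modpow(7, 1, 23)
      modpow(7, 1, 23): e is odd, compute modpow(7, 0, 23)
        modpow(7, 0, 23) = 1
      (7 * 1) % 23 = 7
    half=7, (7*7) % 23 = 3
  half=3, (3*3) % 23 = 9
(7 * 9) % 23 = 17

17


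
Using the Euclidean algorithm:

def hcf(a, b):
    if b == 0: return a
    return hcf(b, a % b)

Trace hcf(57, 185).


hcf(57, 185) = hcf(185, 57)
hcf(185, 57) = hcf(57, 14)
hcf(57, 14) = hcf(14, 1)
hcf(14, 1) = hcf(1, 0)
hcf(1, 0) = 1  (base case)

1


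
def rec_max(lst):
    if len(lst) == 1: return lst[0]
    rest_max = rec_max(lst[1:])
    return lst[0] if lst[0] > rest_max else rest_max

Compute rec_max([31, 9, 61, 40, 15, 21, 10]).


rec_max([31, 9, 61, 40, 15, 21, 10]): compare 31 with rec_max([9, 61, 40, 15, 21, 10])
rec_max([9, 61, 40, 15, 21, 10]): compare 9 with rec_max([61, 40, 15, 21, 10])
rec_max([61, 40, 15, 21, 10]): compare 61 with rec_max([40, 15, 21, 10])
rec_max([40, 15, 21, 10]): compare 40 with rec_max([15, 21, 10])
rec_max([15, 21, 10]): compare 15 with rec_max([21, 10])
rec_max([21, 10]): compare 21 with rec_max([10])
rec_max([10]) = 10  (base case)
Compare 21 with 10 -> 21
Compare 15 with 21 -> 21
Compare 40 with 21 -> 40
Compare 61 with 40 -> 61
Compare 9 with 61 -> 61
Compare 31 with 61 -> 61

61


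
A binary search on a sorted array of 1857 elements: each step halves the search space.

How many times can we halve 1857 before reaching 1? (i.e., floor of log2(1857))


1857 / 2 = 928
928 / 2 = 464
464 / 2 = 232
232 / 2 = 116
116 / 2 = 58
58 / 2 = 29
29 / 2 = 14
14 / 2 = 7
7 / 2 = 3
3 / 2 = 1
Reached 1 after 10 halvings

10


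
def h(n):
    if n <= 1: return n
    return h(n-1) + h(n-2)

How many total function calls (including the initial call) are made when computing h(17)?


Let C(n) = total calls for h(n)
C(0) = 1, C(1) = 1
C(2) = 1 + C(1) + C(0) = 1 + 1 + 1 = 3
C(3) = 1 + C(2) + C(1) = 1 + 3 + 1 = 5
C(4) = 1 + C(3) + C(2) = 1 + 5 + 3 = 9
C(5) = 1 + C(4) + C(3) = 1 + 9 + 5 = 15
C(6) = 1 + C(5) + C(4) = 1 + 15 + 9 = 25
C(7) = 1 + C(6) + C(5) = 1 + 25 + 15 = 41
C(8) = 1 + C(7) + C(6) = 1 + 41 + 25 = 67
C(9) = 1 + C(8) + C(7) = 1 + 67 + 41 = 109
C(10) = 1 + C(9) + C(8) = 1 + 109 + 67 = 177
C(11) = 1 + C(10) + C(9) = 1 + 177 + 109 = 287
C(12) = 1 + C(11) + C(10) = 1 + 287 + 177 = 465
C(13) = 1 + C(12) + C(11) = 1 + 465 + 287 = 753
C(14) = 1 + C(13) + C(12) = 1 + 753 + 465 = 1219
C(15) = 1 + C(14) + C(13) = 1 + 1219 + 753 = 1973
C(16) = 1 + C(15) + C(14) = 1 + 1973 + 1219 = 3193
C(17) = 1 + C(16) + C(15) = 1 + 3193 + 1973 = 5167

5167


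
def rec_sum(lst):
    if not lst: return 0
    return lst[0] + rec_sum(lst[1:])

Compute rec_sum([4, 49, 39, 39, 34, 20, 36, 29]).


rec_sum([4, 49, 39, 39, 34, 20, 36, 29]) = 4 + rec_sum([49, 39, 39, 34, 20, 36, 29])
rec_sum([49, 39, 39, 34, 20, 36, 29]) = 49 + rec_sum([39, 39, 34, 20, 36, 29])
rec_sum([39, 39, 34, 20, 36, 29]) = 39 + rec_sum([39, 34, 20, 36, 29])
rec_sum([39, 34, 20, 36, 29]) = 39 + rec_sum([34, 20, 36, 29])
rec_sum([34, 20, 36, 29]) = 34 + rec_sum([20, 36, 29])
rec_sum([20, 36, 29]) = 20 + rec_sum([36, 29])
rec_sum([36, 29]) = 36 + rec_sum([29])
rec_sum([29]) = 29 + rec_sum([])
rec_sum([]) = 0  (base case)
Total: 4 + 49 + 39 + 39 + 34 + 20 + 36 + 29 + 0 = 250

250


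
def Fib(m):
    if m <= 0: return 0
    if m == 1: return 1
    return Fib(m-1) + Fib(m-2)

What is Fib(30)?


Computing Fib(30) bottom-up:
Fib(0) = 0
Fib(1) = 1
Fib(2) = Fib(1) + Fib(0) = 1 + 0 = 1
Fib(3) = Fib(2) + Fib(1) = 1 + 1 = 2
Fib(4) = Fib(3) + Fib(2) = 2 + 1 = 3
Fib(5) = Fib(4) + Fib(3) = 3 + 2 = 5
Fib(6) = Fib(5) + Fib(4) = 5 + 3 = 8
Fib(7) = Fib(6) + Fib(5) = 8 + 5 = 13
Fib(8) = Fib(7) + Fib(6) = 13 + 8 = 21
Fib(9) = Fib(8) + Fib(7) = 21 + 13 = 34
Fib(10) = Fib(9) + Fib(8) = 34 + 21 = 55
Fib(11) = Fib(10) + Fib(9) = 55 + 34 = 89
Fib(12) = Fib(11) + Fib(10) = 89 + 55 = 144
Fib(13) = Fib(12) + Fib(11) = 144 + 89 = 233
Fib(14) = Fib(13) + Fib(12) = 233 + 144 = 377
Fib(15) = Fib(14) + Fib(13) = 377 + 233 = 610
Fib(16) = Fib(15) + Fib(14) = 610 + 377 = 987
Fib(17) = Fib(16) + Fib(15) = 987 + 610 = 1597
Fib(18) = Fib(17) + Fib(16) = 1597 + 987 = 2584
Fib(19) = Fib(18) + Fib(17) = 2584 + 1597 = 4181
Fib(20) = Fib(19) + Fib(18) = 4181 + 2584 = 6765
Fib(21) = Fib(20) + Fib(19) = 6765 + 4181 = 10946
Fib(22) = Fib(21) + Fib(20) = 10946 + 6765 = 17711
Fib(23) = Fib(22) + Fib(21) = 17711 + 10946 = 28657
Fib(24) = Fib(23) + Fib(22) = 28657 + 17711 = 46368
Fib(25) = Fib(24) + Fib(23) = 46368 + 28657 = 75025
Fib(26) = Fib(25) + Fib(24) = 75025 + 46368 = 121393
Fib(27) = Fib(26) + Fib(25) = 121393 + 75025 = 196418
Fib(28) = Fib(27) + Fib(26) = 196418 + 121393 = 317811
Fib(29) = Fib(28) + Fib(27) = 317811 + 196418 = 514229
Fib(30) = Fib(29) + Fib(28) = 514229 + 317811 = 832040

832040


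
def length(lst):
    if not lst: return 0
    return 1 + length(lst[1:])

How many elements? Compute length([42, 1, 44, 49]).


length([42, 1, 44, 49]) = 1 + length([1, 44, 49])
length([1, 44, 49]) = 1 + length([44, 49])
length([44, 49]) = 1 + length([49])
length([49]) = 1 + length([])
length([]) = 0  (base case)
Unwinding: 1 + 1 + 1 + 1 + 0 = 4

4


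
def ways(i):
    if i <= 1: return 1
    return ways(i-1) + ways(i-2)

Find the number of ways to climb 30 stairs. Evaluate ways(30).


Building up from base cases:
ways(0) = 1
ways(1) = 1
ways(2) = ways(1) + ways(0) = 1 + 1 = 2
ways(3) = ways(2) + ways(1) = 2 + 1 = 3
ways(4) = ways(3) + ways(2) = 3 + 2 = 5
ways(5) = ways(4) + ways(3) = 5 + 3 = 8
ways(6) = ways(5) + ways(4) = 8 + 5 = 13
ways(7) = ways(6) + ways(5) = 13 + 8 = 21
ways(8) = ways(7) + ways(6) = 21 + 13 = 34
ways(9) = ways(8) + ways(7) = 34 + 21 = 55
ways(10) = ways(9) + ways(8) = 55 + 34 = 89
ways(11) = ways(10) + ways(9) = 89 + 55 = 144
ways(12) = ways(11) + ways(10) = 144 + 89 = 233
ways(13) = ways(12) + ways(11) = 233 + 144 = 377
ways(14) = ways(13) + ways(12) = 377 + 233 = 610
ways(15) = ways(14) + ways(13) = 610 + 377 = 987
ways(16) = ways(15) + ways(14) = 987 + 610 = 1597
ways(17) = ways(16) + ways(15) = 1597 + 987 = 2584
ways(18) = ways(17) + ways(16) = 2584 + 1597 = 4181
ways(19) = ways(18) + ways(17) = 4181 + 2584 = 6765
ways(20) = ways(19) + ways(18) = 6765 + 4181 = 10946
ways(21) = ways(20) + ways(19) = 10946 + 6765 = 17711
ways(22) = ways(21) + ways(20) = 17711 + 10946 = 28657
ways(23) = ways(22) + ways(21) = 28657 + 17711 = 46368
ways(24) = ways(23) + ways(22) = 46368 + 28657 = 75025
ways(25) = ways(24) + ways(23) = 75025 + 46368 = 121393
ways(26) = ways(25) + ways(24) = 121393 + 75025 = 196418
ways(27) = ways(26) + ways(25) = 196418 + 121393 = 317811
ways(28) = ways(27) + ways(26) = 317811 + 196418 = 514229
ways(29) = ways(28) + ways(27) = 514229 + 317811 = 832040
ways(30) = ways(29) + ways(28) = 832040 + 514229 = 1346269

1346269
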